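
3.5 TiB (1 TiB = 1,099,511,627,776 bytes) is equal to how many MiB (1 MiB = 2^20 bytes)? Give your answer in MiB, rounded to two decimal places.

3.5 TiB × 1,099,511,627,776 bytes/TiB = 3,848,290,697,216 bytes
1 MiB = 2^20 bytes = 1,048,576 bytes
3,848,290,697,216 / 1,048,576 = 3,670,016.00 MiB

3,670,016.00 MiB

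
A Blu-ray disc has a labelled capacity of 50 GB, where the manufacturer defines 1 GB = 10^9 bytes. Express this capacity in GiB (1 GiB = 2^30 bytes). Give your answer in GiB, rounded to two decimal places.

46.57 GiB

50 GB = 50 × 10^9 bytes = 50,000,000,000 bytes
1 GiB = 1,073,741,824 bytes
50,000,000,000 / 1,073,741,824 = 46.57 GiB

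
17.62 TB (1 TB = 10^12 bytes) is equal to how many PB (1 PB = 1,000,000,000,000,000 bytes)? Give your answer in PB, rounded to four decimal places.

0.0176 PB

17.62 TB × 1,000,000,000,000 bytes/TB = 17,620,000,000,000 bytes
1 PB = 1,000,000,000,000,000 bytes
17,620,000,000,000 / 1,000,000,000,000,000 = 0.0176 PB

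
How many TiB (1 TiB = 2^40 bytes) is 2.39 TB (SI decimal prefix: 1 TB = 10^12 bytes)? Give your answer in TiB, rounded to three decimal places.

2.174 TiB

2.39 TB × 1,000,000,000,000 bytes/TB = 2,390,000,000,000 bytes
1 TiB = 2^40 bytes = 1,099,511,627,776 bytes
2,390,000,000,000 / 1,099,511,627,776 = 2.174 TiB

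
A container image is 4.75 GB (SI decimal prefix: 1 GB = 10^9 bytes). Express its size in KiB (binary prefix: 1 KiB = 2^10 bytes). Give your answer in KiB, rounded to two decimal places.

4,638,671.88 KiB

4.75 GB × 1,000,000,000 bytes/GB = 4,750,000,000 bytes
1 KiB = 1,024 bytes
4,750,000,000 / 1,024 = 4,638,671.88 KiB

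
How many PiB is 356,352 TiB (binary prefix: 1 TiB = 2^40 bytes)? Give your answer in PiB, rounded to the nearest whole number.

348 PiB

356,352 TiB × 1,099,511,627,776 bytes/TiB = 391,813,167,581,233,152 bytes
1 PiB = 1,125,899,906,842,624 bytes
391,813,167,581,233,152 / 1,125,899,906,842,624 = 348 PiB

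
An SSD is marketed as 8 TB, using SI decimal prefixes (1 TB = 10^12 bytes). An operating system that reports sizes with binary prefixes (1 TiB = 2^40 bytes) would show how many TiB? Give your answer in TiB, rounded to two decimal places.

7.28 TiB

8 TB × 1,000,000,000,000 bytes/TB = 8,000,000,000,000 bytes
1 TiB = 1,099,511,627,776 bytes
8,000,000,000,000 / 1,099,511,627,776 = 7.28 TiB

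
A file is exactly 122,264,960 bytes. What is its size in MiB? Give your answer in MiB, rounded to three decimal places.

116.601 MiB

122,264,960 bytes given.
1 MiB = 1,048,576 bytes
122,264,960 / 1,048,576 = 116.601 MiB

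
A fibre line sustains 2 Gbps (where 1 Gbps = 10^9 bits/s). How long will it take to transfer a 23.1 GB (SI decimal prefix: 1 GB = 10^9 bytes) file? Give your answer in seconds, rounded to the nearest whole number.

23.1 GB = 23,100,000,000 bytes = 184,800,000,000 bits
2 Gbps = 2,000,000,000 bits/s
time = 184,800,000,000 / 2,000,000,000 = 92 s

92 seconds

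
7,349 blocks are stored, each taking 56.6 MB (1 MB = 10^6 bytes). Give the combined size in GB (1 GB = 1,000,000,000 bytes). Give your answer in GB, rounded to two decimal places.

Total = 7,349 × 56.6 MB = 415953.4 MB
= 415953.4 × 1,000,000 bytes = 415,953,400,000 bytes
1 GB = 1,000,000,000 bytes
415,953,400,000 / 1,000,000,000 = 415.95 GB

415.95 GB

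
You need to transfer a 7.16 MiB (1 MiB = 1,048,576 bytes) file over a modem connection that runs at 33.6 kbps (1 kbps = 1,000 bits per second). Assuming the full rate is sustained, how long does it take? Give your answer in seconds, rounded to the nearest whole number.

7.16 MiB = 7,507,804.16 bytes = 60,062,433.28 bits
33.6 kbps = 33,600 bits/s
time = 60,062,433.28 / 33,600 = 1,788 s

1,788 seconds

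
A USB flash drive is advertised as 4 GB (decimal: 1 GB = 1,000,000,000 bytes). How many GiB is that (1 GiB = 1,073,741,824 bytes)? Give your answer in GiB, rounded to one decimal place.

4 GB = 4 × 10^9 bytes = 4,000,000,000 bytes
1 GiB = 2^30 bytes = 1,073,741,824 bytes
4,000,000,000 / 1,073,741,824 = 3.7 GiB

3.7 GiB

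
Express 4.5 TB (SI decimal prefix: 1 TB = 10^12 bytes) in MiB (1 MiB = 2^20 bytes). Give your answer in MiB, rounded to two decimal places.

4.5 TB = 4.5 × 10^12 bytes = 4,500,000,000,000 bytes
1 MiB = 2^20 bytes = 1,048,576 bytes
4,500,000,000,000 / 1,048,576 = 4,291,534.42 MiB

4,291,534.42 MiB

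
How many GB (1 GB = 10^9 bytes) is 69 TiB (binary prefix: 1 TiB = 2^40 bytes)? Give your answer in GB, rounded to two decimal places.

75,866.30 GB

69 TiB × 1,099,511,627,776 bytes/TiB = 75,866,302,316,544 bytes
1 GB = 1,000,000,000 bytes
75,866,302,316,544 / 1,000,000,000 = 75,866.30 GB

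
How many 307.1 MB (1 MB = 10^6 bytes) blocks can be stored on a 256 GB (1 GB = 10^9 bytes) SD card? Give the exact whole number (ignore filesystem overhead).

833

Capacity: 256 GB = 256,000,000,000 bytes
Per item: 307.1 MB = 307,100,000 bytes
⌊256,000,000,000 / 307,100,000⌋ = 833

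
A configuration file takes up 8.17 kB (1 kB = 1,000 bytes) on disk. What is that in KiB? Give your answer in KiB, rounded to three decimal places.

8.17 kB = 8.17 × 10^3 bytes = 8,170 bytes
1 KiB = 1,024 bytes
8,170 / 1,024 = 7.979 KiB

7.979 KiB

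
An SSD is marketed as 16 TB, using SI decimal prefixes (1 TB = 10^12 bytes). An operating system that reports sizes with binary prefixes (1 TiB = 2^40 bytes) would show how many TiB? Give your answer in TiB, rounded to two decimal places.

16 TB = 16 × 10^12 bytes = 16,000,000,000,000 bytes
1 TiB = 1,099,511,627,776 bytes
16,000,000,000,000 / 1,099,511,627,776 = 14.55 TiB

14.55 TiB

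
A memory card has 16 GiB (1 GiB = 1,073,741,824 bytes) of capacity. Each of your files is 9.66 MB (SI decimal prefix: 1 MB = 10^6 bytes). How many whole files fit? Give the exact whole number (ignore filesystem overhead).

1,778

Capacity: 16 GiB = 17,179,869,184 bytes
Per item: 9.66 MB = 9,660,000 bytes
⌊17,179,869,184 / 9,660,000⌋ = 1,778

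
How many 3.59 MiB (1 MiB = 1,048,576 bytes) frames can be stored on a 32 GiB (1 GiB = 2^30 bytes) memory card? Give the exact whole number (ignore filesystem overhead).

Capacity: 32 GiB = 34,359,738,368 bytes
Per item: 3.59 MiB = 3,764,387.84 bytes
⌊34,359,738,368 / 3,764,387.84⌋ = 9,127

9,127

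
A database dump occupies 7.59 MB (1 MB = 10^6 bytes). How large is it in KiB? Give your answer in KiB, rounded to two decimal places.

7,412.11 KiB

7.59 MB × 1,000,000 bytes/MB = 7,590,000 bytes
1 KiB = 2^10 bytes = 1,024 bytes
7,590,000 / 1,024 = 7,412.11 KiB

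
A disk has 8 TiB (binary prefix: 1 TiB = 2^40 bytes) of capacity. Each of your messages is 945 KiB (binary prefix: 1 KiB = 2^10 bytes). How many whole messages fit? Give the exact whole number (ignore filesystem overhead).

9,089,877

Capacity: 8 TiB = 8,796,093,022,208 bytes
Per item: 945 KiB = 967,680 bytes
⌊8,796,093,022,208 / 967,680⌋ = 9,089,877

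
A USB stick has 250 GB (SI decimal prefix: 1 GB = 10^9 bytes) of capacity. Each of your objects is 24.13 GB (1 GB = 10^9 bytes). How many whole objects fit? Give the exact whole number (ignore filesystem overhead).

Capacity: 250 GB = 250,000,000,000 bytes
Per item: 24.13 GB = 24,130,000,000 bytes
⌊250,000,000,000 / 24,130,000,000⌋ = 10

10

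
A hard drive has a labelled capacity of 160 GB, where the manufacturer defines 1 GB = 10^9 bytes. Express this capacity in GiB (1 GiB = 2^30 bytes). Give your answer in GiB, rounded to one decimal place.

160 GB × 1,000,000,000 bytes/GB = 160,000,000,000 bytes
1 GiB = 2^30 bytes = 1,073,741,824 bytes
160,000,000,000 / 1,073,741,824 = 149.0 GiB

149.0 GiB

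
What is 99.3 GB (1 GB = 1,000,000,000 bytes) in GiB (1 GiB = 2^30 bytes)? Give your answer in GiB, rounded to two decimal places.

92.48 GiB

99.3 GB = 99.3 × 10^9 bytes = 99,300,000,000 bytes
1 GiB = 1,073,741,824 bytes
99,300,000,000 / 1,073,741,824 = 92.48 GiB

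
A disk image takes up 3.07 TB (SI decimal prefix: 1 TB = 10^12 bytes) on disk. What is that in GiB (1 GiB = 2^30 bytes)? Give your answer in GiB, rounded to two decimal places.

3.07 TB × 1,000,000,000,000 bytes/TB = 3,070,000,000,000 bytes
1 GiB = 2^30 bytes = 1,073,741,824 bytes
3,070,000,000,000 / 1,073,741,824 = 2,859.16 GiB

2,859.16 GiB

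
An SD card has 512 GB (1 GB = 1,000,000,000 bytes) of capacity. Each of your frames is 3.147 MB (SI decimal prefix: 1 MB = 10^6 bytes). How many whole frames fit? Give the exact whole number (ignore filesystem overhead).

162,694

Capacity: 512 GB = 512,000,000,000 bytes
Per item: 3.147 MB = 3,147,000 bytes
⌊512,000,000,000 / 3,147,000⌋ = 162,694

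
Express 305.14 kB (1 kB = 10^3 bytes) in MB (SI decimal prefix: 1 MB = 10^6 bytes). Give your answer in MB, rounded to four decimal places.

0.3051 MB

305.14 kB × 1,000 bytes/kB = 305,140 bytes
1 MB = 1,000,000 bytes
305,140 / 1,000,000 = 0.3051 MB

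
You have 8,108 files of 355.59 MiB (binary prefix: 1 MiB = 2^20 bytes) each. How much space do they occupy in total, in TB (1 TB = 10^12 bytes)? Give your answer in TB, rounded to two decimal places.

3.02 TB

Total = 8,108 × 355.59 MiB = 2883123.72 MiB
= 2883123.72 × 1,048,576 bytes = 3,023,174,337,822.72 bytes
1 TB = 1,000,000,000,000 bytes
3,023,174,337,822.72 / 1,000,000,000,000 = 3.02 TB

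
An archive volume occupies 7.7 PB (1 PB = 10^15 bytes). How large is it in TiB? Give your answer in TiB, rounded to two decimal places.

7.7 PB = 7.7 × 10^15 bytes = 7,700,000,000,000,000 bytes
1 TiB = 1,099,511,627,776 bytes
7,700,000,000,000,000 / 1,099,511,627,776 = 7,003.11 TiB

7,003.11 TiB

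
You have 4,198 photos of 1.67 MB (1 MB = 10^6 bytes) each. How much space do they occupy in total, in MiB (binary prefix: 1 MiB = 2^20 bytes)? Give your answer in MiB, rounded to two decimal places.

6,685.89 MiB

Total = 4,198 × 1.67 MB = 7010.66 MB
= 7010.66 × 1,000,000 bytes = 7,010,660,000 bytes
1 MiB = 1,048,576 bytes
7,010,660,000 / 1,048,576 = 6,685.89 MiB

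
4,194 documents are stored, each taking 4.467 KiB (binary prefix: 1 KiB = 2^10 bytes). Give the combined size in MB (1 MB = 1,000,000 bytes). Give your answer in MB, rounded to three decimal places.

Total = 4,194 × 4.467 KiB = 18734.598 KiB
= 18734.598 × 1,024 bytes = 19,184,228.352 bytes
1 MB = 1,000,000 bytes
19,184,228.352 / 1,000,000 = 19.184 MB

19.184 MB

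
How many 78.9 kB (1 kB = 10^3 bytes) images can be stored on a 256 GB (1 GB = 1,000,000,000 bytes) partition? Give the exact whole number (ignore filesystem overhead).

3,244,613

Capacity: 256 GB = 256,000,000,000 bytes
Per item: 78.9 kB = 78,900 bytes
⌊256,000,000,000 / 78,900⌋ = 3,244,613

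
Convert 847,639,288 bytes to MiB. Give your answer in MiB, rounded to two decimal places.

808.37 MiB

847,639,288 bytes given.
1 MiB = 1,048,576 bytes
847,639,288 / 1,048,576 = 808.37 MiB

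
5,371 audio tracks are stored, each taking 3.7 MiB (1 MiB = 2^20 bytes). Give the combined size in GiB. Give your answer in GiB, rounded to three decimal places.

Total = 5,371 × 3.7 MiB = 19872.7 MiB
= 19872.7 × 1,048,576 bytes = 20,838,036,275.2 bytes
1 GiB = 1,073,741,824 bytes
20,838,036,275.2 / 1,073,741,824 = 19.407 GiB

19.407 GiB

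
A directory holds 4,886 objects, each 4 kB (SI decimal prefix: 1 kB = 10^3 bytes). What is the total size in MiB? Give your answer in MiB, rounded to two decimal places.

18.64 MiB

Total = 4,886 × 4 kB = 19,544 kB
= 19,544 × 1,000 bytes = 19,544,000 bytes
1 MiB = 1,048,576 bytes
19,544,000 / 1,048,576 = 18.64 MiB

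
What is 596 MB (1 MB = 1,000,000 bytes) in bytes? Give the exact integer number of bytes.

596 × 1,000,000 = 596,000,000 bytes

596,000,000 bytes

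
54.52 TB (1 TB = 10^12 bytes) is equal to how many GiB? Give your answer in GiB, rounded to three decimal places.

54.52 TB = 54.52 × 10^12 bytes = 54,520,000,000,000 bytes
1 GiB = 1,073,741,824 bytes
54,520,000,000,000 / 1,073,741,824 = 50,775.707 GiB

50,775.707 GiB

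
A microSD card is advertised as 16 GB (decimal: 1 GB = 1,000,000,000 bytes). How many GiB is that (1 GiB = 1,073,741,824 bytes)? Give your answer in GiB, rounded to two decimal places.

14.90 GiB

16 GB = 16 × 10^9 bytes = 16,000,000,000 bytes
1 GiB = 2^30 bytes = 1,073,741,824 bytes
16,000,000,000 / 1,073,741,824 = 14.90 GiB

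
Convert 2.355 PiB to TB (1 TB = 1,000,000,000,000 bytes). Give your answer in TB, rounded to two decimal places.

2.355 PiB = 2.355 × 2^50 bytes = 2,651,494,280,614,379.52 bytes
1 TB = 10^12 bytes = 1,000,000,000,000 bytes
2,651,494,280,614,379.52 / 1,000,000,000,000 = 2,651.49 TB

2,651.49 TB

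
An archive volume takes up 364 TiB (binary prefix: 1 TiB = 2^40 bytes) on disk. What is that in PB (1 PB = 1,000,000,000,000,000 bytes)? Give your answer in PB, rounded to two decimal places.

364 TiB = 364 × 2^40 bytes = 400,222,232,510,464 bytes
1 PB = 10^15 bytes = 1,000,000,000,000,000 bytes
400,222,232,510,464 / 1,000,000,000,000,000 = 0.40 PB

0.40 PB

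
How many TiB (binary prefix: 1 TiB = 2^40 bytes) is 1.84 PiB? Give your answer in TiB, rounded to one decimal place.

1.84 PiB = 1.84 × 2^50 bytes = 2,071,655,828,590,428.16 bytes
1 TiB = 1,099,511,627,776 bytes
2,071,655,828,590,428.16 / 1,099,511,627,776 = 1,884.2 TiB

1,884.2 TiB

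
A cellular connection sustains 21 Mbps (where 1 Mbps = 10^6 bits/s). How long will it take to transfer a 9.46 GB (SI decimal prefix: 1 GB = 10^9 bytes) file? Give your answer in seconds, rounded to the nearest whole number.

3,604 seconds

9.46 GB = 9,460,000,000 bytes = 75,680,000,000 bits
21 Mbps = 21,000,000 bits/s
time = 75,680,000,000 / 21,000,000 = 3,604 s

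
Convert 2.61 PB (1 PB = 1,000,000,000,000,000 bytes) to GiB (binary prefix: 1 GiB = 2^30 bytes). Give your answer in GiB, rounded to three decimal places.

2.61 PB × 1,000,000,000,000,000 bytes/PB = 2,610,000,000,000,000 bytes
1 GiB = 1,073,741,824 bytes
2,610,000,000,000,000 / 1,073,741,824 = 2,430,751.920 GiB

2,430,751.920 GiB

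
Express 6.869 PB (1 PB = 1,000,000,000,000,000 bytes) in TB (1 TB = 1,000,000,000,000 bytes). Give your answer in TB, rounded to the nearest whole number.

6.869 PB × 1,000,000,000,000,000 bytes/PB = 6,869,000,000,000,000 bytes
1 TB = 1,000,000,000,000 bytes
6,869,000,000,000,000 / 1,000,000,000,000 = 6,869 TB

6,869 TB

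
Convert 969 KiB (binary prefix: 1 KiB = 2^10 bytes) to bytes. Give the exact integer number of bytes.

969 × 1,024 = 992,256 bytes

992,256 bytes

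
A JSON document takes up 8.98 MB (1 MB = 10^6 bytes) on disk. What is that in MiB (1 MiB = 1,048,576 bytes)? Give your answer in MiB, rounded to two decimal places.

8.56 MiB

8.98 MB = 8.98 × 10^6 bytes = 8,980,000 bytes
1 MiB = 2^20 bytes = 1,048,576 bytes
8,980,000 / 1,048,576 = 8.56 MiB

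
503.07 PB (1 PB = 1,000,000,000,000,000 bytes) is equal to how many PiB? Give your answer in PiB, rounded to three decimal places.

503.07 PB = 503.07 × 10^15 bytes = 503,070,000,000,000,000 bytes
1 PiB = 1,125,899,906,842,624 bytes
503,070,000,000,000,000 / 1,125,899,906,842,624 = 446.816 PiB

446.816 PiB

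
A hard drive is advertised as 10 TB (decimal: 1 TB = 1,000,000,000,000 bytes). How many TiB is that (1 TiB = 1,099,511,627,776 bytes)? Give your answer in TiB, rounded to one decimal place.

9.1 TiB

10 TB = 10 × 10^12 bytes = 10,000,000,000,000 bytes
1 TiB = 1,099,511,627,776 bytes
10,000,000,000,000 / 1,099,511,627,776 = 9.1 TiB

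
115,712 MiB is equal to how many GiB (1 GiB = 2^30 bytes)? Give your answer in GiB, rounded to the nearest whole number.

113 GiB

115,712 MiB × 1,048,576 bytes/MiB = 121,332,826,112 bytes
1 GiB = 1,073,741,824 bytes
121,332,826,112 / 1,073,741,824 = 113 GiB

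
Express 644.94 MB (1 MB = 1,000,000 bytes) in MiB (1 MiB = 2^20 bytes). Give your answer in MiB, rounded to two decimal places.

644.94 MB = 644.94 × 10^6 bytes = 644,940,000 bytes
1 MiB = 2^20 bytes = 1,048,576 bytes
644,940,000 / 1,048,576 = 615.06 MiB

615.06 MiB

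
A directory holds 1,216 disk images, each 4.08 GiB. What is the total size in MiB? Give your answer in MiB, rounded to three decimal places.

5,080,350.720 MiB

Total = 1,216 × 4.08 GiB = 4961.28 GiB
= 4961.28 × 1,073,741,824 bytes = 5,327,133,836,574.72 bytes
1 MiB = 1,048,576 bytes
5,327,133,836,574.72 / 1,048,576 = 5,080,350.720 MiB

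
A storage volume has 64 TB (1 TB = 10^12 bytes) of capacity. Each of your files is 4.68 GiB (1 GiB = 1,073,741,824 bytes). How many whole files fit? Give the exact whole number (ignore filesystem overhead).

12,736

Capacity: 64 TB = 64,000,000,000,000 bytes
Per item: 4.68 GiB = 5,025,111,736.32 bytes
⌊64,000,000,000,000 / 5,025,111,736.32⌋ = 12,736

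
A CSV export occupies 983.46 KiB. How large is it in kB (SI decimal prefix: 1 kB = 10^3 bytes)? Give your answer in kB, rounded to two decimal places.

1,007.06 kB

983.46 KiB = 983.46 × 2^10 bytes = 1,007,063.04 bytes
1 kB = 1,000 bytes
1,007,063.04 / 1,000 = 1,007.06 kB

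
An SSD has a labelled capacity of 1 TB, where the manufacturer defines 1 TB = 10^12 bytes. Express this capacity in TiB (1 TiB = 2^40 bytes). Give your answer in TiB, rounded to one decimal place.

1 TB × 1,000,000,000,000 bytes/TB = 1,000,000,000,000 bytes
1 TiB = 1,099,511,627,776 bytes
1,000,000,000,000 / 1,099,511,627,776 = 0.9 TiB

0.9 TiB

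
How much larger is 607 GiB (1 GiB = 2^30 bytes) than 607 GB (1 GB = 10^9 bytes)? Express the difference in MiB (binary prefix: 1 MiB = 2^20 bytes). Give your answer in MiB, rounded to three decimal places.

607 GiB = 607 × 1,073,741,824 = 651,761,287,168 bytes
607 GB = 607 × 1,000,000,000 = 607,000,000,000 bytes
difference = 44,761,287,168 bytes
44,761,287,168 / 1,048,576 = 42,687.690 MiB

42,687.690 MiB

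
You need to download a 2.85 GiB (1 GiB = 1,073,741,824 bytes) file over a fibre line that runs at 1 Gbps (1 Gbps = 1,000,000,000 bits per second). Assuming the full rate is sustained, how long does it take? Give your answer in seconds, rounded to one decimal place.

24.5 seconds

2.85 GiB = 3,060,164,198.4 bytes = 24,481,313,587.2 bits
1 Gbps = 1,000,000,000 bits/s
time = 24,481,313,587.2 / 1,000,000,000 = 24.5 s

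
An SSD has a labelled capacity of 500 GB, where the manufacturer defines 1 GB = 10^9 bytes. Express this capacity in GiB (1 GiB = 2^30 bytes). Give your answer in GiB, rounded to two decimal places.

465.66 GiB

500 GB = 500 × 10^9 bytes = 500,000,000,000 bytes
1 GiB = 2^30 bytes = 1,073,741,824 bytes
500,000,000,000 / 1,073,741,824 = 465.66 GiB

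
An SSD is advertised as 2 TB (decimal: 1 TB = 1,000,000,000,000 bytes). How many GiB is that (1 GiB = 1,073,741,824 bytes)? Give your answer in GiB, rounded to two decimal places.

1,862.65 GiB

2 TB × 1,000,000,000,000 bytes/TB = 2,000,000,000,000 bytes
1 GiB = 2^30 bytes = 1,073,741,824 bytes
2,000,000,000,000 / 1,073,741,824 = 1,862.65 GiB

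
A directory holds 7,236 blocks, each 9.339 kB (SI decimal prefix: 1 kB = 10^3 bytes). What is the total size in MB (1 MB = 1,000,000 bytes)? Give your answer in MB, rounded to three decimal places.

Total = 7,236 × 9.339 kB = 67577.004 kB
= 67577.004 × 1,000 bytes = 67,577,004 bytes
1 MB = 1,000,000 bytes
67,577,004 / 1,000,000 = 67.577 MB

67.577 MB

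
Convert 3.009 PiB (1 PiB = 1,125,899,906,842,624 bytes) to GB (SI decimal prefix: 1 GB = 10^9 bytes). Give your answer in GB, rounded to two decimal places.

3,387,832.82 GB

3.009 PiB × 1,125,899,906,842,624 bytes/PiB = 3,387,832,819,689,455.616 bytes
1 GB = 10^9 bytes = 1,000,000,000 bytes
3,387,832,819,689,455.616 / 1,000,000,000 = 3,387,832.82 GB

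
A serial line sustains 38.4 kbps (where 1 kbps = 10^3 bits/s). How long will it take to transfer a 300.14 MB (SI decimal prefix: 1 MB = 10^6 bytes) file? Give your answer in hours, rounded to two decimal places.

17.37 hours

300.14 MB = 300,140,000 bytes = 2,401,120,000 bits
38.4 kbps = 38,400 bits/s
time = 2,401,120,000 / 38,400 = 62,529.1667 s
62,529.1667 s / 3600 = 17.37 hours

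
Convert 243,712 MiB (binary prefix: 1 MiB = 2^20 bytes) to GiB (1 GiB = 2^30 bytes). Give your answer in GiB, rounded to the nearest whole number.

238 GiB

243,712 MiB = 243,712 × 2^20 bytes = 255,550,554,112 bytes
1 GiB = 2^30 bytes = 1,073,741,824 bytes
255,550,554,112 / 1,073,741,824 = 238 GiB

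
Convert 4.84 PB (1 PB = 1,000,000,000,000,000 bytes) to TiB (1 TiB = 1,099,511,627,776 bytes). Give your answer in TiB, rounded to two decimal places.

4.84 PB = 4.84 × 10^15 bytes = 4,840,000,000,000,000 bytes
1 TiB = 1,099,511,627,776 bytes
4,840,000,000,000,000 / 1,099,511,627,776 = 4,401.95 TiB

4,401.95 TiB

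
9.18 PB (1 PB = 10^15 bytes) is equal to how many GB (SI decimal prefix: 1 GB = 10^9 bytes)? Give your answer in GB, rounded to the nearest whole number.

9.18 PB × 1,000,000,000,000,000 bytes/PB = 9,180,000,000,000,000 bytes
1 GB = 1,000,000,000 bytes
9,180,000,000,000,000 / 1,000,000,000 = 9,180,000 GB

9,180,000 GB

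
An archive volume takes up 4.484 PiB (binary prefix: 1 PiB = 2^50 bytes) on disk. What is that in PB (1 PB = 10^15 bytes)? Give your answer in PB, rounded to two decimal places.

5.05 PB

4.484 PiB = 4.484 × 2^50 bytes = 5,048,535,182,282,326.016 bytes
1 PB = 1,000,000,000,000,000 bytes
5,048,535,182,282,326.016 / 1,000,000,000,000,000 = 5.05 PB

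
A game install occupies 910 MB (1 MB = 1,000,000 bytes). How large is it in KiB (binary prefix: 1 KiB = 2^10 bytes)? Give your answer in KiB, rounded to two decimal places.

910 MB × 1,000,000 bytes/MB = 910,000,000 bytes
1 KiB = 2^10 bytes = 1,024 bytes
910,000,000 / 1,024 = 888,671.88 KiB

888,671.88 KiB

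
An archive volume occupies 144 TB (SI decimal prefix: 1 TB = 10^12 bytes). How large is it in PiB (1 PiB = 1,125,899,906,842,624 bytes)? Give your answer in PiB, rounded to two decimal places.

144 TB × 1,000,000,000,000 bytes/TB = 144,000,000,000,000 bytes
1 PiB = 1,125,899,906,842,624 bytes
144,000,000,000,000 / 1,125,899,906,842,624 = 0.13 PiB

0.13 PiB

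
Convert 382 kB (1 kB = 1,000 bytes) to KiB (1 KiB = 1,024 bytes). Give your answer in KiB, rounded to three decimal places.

382 kB = 382 × 10^3 bytes = 382,000 bytes
1 KiB = 2^10 bytes = 1,024 bytes
382,000 / 1,024 = 373.047 KiB

373.047 KiB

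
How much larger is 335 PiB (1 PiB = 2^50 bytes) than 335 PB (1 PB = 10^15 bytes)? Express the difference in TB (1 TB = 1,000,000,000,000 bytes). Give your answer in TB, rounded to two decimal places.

42,176.47 TB

335 PiB = 335 × 1,125,899,906,842,624 = 377,176,468,792,279,040 bytes
335 PB = 335 × 1,000,000,000,000,000 = 335,000,000,000,000,000 bytes
difference = 42,176,468,792,279,040 bytes
42,176,468,792,279,040 / 1,000,000,000,000 = 42,176.47 TB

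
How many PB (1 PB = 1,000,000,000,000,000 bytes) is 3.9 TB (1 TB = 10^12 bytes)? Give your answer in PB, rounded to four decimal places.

3.9 TB × 1,000,000,000,000 bytes/TB = 3,900,000,000,000 bytes
1 PB = 10^15 bytes = 1,000,000,000,000,000 bytes
3,900,000,000,000 / 1,000,000,000,000,000 = 0.0039 PB

0.0039 PB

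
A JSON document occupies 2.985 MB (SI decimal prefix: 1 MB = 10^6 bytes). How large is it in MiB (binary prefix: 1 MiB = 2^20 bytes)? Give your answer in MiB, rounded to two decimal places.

2.85 MiB

2.985 MB × 1,000,000 bytes/MB = 2,985,000 bytes
1 MiB = 2^20 bytes = 1,048,576 bytes
2,985,000 / 1,048,576 = 2.85 MiB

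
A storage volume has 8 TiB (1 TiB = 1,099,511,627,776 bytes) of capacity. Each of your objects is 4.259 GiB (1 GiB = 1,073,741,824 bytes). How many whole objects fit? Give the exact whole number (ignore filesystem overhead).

1,923

Capacity: 8 TiB = 8,796,093,022,208 bytes
Per item: 4.259 GiB = 4,573,066,428.416 bytes
⌊8,796,093,022,208 / 4,573,066,428.416⌋ = 1,923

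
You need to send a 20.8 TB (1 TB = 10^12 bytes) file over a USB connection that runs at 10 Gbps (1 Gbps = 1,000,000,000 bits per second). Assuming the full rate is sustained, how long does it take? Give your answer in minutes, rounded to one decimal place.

277.3 minutes

20.8 TB = 20,800,000,000,000 bytes = 166,400,000,000,000 bits
10 Gbps = 10,000,000,000 bits/s
time = 166,400,000,000,000 / 10,000,000,000 = 16,640.00 s
16,640.00 s / 60 = 277.3 minutes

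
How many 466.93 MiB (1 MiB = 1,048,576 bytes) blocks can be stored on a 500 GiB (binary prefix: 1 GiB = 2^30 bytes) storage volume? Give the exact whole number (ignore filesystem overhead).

Capacity: 500 GiB = 536,870,912,000 bytes
Per item: 466.93 MiB = 489,611,591.68 bytes
⌊536,870,912,000 / 489,611,591.68⌋ = 1,096

1,096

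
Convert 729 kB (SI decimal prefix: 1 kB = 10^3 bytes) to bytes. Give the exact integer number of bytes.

729 × 1,000 = 729,000 bytes  (1 kB = 10^3 bytes)

729,000 bytes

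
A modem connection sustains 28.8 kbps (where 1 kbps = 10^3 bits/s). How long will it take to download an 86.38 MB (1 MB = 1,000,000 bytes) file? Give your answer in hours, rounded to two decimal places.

6.67 hours

86.38 MB = 86,380,000 bytes = 691,040,000 bits
28.8 kbps = 28,800 bits/s
time = 691,040,000 / 28,800 = 23,994.4444 s
23,994.4444 s / 3600 = 6.67 hours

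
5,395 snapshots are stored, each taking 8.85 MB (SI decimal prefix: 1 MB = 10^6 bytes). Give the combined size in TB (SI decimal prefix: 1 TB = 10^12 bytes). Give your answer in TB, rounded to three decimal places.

Total = 5,395 × 8.85 MB = 47745.75 MB
= 47745.75 × 1,000,000 bytes = 47,745,750,000 bytes
1 TB = 1,000,000,000,000 bytes
47,745,750,000 / 1,000,000,000,000 = 0.048 TB

0.048 TB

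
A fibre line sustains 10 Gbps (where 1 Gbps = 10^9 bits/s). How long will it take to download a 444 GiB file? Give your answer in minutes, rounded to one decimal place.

6.4 minutes

444 GiB = 476,741,369,856 bytes = 3,813,930,958,848 bits
10 Gbps = 10,000,000,000 bits/s
time = 3,813,930,958,848 / 10,000,000,000 = 381.39 s
381.39 s / 60 = 6.4 minutes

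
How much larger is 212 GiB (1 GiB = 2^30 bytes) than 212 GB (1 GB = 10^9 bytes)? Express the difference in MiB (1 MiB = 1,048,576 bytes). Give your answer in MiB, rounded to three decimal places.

14,909.045 MiB

212 GiB = 212 × 1,073,741,824 = 227,633,266,688 bytes
212 GB = 212 × 1,000,000,000 = 212,000,000,000 bytes
difference = 15,633,266,688 bytes
15,633,266,688 / 1,048,576 = 14,909.045 MiB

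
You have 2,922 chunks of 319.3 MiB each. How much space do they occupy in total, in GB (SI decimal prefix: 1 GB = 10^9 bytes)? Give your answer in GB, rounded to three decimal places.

Total = 2,922 × 319.3 MiB = 932994.6 MiB
= 932994.6 × 1,048,576 bytes = 978,315,745,689.6 bytes
1 GB = 1,000,000,000 bytes
978,315,745,689.6 / 1,000,000,000 = 978.316 GB

978.316 GB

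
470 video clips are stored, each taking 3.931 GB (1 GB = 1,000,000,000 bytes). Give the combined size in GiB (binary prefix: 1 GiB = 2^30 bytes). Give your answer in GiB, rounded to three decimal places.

Total = 470 × 3.931 GB = 1847.57 GB
= 1847.57 × 1,000,000,000 bytes = 1,847,570,000,000 bytes
1 GiB = 1,073,741,824 bytes
1,847,570,000,000 / 1,073,741,824 = 1,720.684 GiB

1,720.684 GiB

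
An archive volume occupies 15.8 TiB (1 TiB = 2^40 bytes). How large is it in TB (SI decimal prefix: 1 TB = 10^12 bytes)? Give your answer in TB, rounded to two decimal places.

17.37 TB

15.8 TiB × 1,099,511,627,776 bytes/TiB = 17,372,283,718,860.8 bytes
1 TB = 10^12 bytes = 1,000,000,000,000 bytes
17,372,283,718,860.8 / 1,000,000,000,000 = 17.37 TB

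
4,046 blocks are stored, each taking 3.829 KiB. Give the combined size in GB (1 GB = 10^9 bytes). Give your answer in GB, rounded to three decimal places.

0.016 GB

Total = 4,046 × 3.829 KiB = 15492.134 KiB
= 15492.134 × 1,024 bytes = 15,863,945.216 bytes
1 GB = 1,000,000,000 bytes
15,863,945.216 / 1,000,000,000 = 0.016 GB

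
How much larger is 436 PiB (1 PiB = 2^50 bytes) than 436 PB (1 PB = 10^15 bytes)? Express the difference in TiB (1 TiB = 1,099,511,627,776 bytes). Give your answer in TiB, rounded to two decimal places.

436 PiB = 436 × 1,125,899,906,842,624 = 490,892,359,383,384,064 bytes
436 PB = 436 × 1,000,000,000,000,000 = 436,000,000,000,000,000 bytes
difference = 54,892,359,383,384,064 bytes
54,892,359,383,384,064 / 1,099,511,627,776 = 49,924.31 TiB

49,924.31 TiB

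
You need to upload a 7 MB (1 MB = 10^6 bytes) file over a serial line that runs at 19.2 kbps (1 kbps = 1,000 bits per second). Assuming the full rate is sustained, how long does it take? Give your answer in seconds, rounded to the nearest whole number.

2,917 seconds

7 MB = 7,000,000 bytes = 56,000,000 bits
19.2 kbps = 19,200 bits/s
time = 56,000,000 / 19,200 = 2,917 s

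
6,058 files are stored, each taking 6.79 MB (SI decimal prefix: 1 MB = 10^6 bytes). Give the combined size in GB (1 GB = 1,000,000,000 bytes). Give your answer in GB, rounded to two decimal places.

41.13 GB

Total = 6,058 × 6.79 MB = 41133.82 MB
= 41133.82 × 1,000,000 bytes = 41,133,820,000 bytes
1 GB = 1,000,000,000 bytes
41,133,820,000 / 1,000,000,000 = 41.13 GB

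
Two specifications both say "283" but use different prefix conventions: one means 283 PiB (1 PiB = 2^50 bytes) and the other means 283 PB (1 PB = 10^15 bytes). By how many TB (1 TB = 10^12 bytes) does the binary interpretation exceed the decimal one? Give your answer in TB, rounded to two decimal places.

283 PiB = 283 × 1,125,899,906,842,624 = 318,629,673,636,462,592 bytes
283 PB = 283 × 1,000,000,000,000,000 = 283,000,000,000,000,000 bytes
difference = 35,629,673,636,462,592 bytes
35,629,673,636,462,592 / 1,000,000,000,000 = 35,629.67 TB

35,629.67 TB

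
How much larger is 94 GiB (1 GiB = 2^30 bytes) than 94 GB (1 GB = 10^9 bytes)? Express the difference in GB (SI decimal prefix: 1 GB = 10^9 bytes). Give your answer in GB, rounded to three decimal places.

6.932 GB

94 GiB = 94 × 1,073,741,824 = 100,931,731,456 bytes
94 GB = 94 × 1,000,000,000 = 94,000,000,000 bytes
difference = 6,931,731,456 bytes
6,931,731,456 / 1,000,000,000 = 6.932 GB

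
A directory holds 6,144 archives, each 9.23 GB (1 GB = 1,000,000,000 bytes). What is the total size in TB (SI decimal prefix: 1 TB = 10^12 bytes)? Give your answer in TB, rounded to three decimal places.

Total = 6,144 × 9.23 GB = 56709.12 GB
= 56709.12 × 1,000,000,000 bytes = 56,709,120,000,000 bytes
1 TB = 1,000,000,000,000 bytes
56,709,120,000,000 / 1,000,000,000,000 = 56.709 TB

56.709 TB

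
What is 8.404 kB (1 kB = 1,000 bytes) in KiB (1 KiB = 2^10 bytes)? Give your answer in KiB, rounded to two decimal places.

8.404 kB × 1,000 bytes/kB = 8,404 bytes
1 KiB = 1,024 bytes
8,404 / 1,024 = 8.21 KiB

8.21 KiB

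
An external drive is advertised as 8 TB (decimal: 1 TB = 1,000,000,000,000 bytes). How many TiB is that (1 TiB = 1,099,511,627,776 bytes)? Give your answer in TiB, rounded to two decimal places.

7.28 TiB

8 TB = 8 × 10^12 bytes = 8,000,000,000,000 bytes
1 TiB = 2^40 bytes = 1,099,511,627,776 bytes
8,000,000,000,000 / 1,099,511,627,776 = 7.28 TiB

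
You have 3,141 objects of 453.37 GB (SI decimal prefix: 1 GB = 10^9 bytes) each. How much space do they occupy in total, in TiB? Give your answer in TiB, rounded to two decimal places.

1,295.15 TiB

Total = 3,141 × 453.37 GB = 1424035.17 GB
= 1424035.17 × 1,000,000,000 bytes = 1,424,035,170,000,000 bytes
1 TiB = 1,099,511,627,776 bytes
1,424,035,170,000,000 / 1,099,511,627,776 = 1,295.15 TiB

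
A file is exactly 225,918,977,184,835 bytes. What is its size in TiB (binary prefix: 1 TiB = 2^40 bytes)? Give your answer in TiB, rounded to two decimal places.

225,918,977,184,835 bytes given.
1 TiB = 2^40 bytes = 1,099,511,627,776 bytes
225,918,977,184,835 / 1,099,511,627,776 = 205.47 TiB

205.47 TiB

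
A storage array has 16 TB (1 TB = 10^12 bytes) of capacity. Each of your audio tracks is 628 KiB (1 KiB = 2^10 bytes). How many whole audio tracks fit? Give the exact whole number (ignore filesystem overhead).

24,880,573

Capacity: 16 TB = 16,000,000,000,000 bytes
Per item: 628 KiB = 643,072 bytes
⌊16,000,000,000,000 / 643,072⌋ = 24,880,573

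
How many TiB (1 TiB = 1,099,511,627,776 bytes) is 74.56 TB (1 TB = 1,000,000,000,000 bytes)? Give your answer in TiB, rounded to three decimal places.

74.56 TB × 1,000,000,000,000 bytes/TB = 74,560,000,000,000 bytes
1 TiB = 2^40 bytes = 1,099,511,627,776 bytes
74,560,000,000,000 / 1,099,511,627,776 = 67.812 TiB

67.812 TiB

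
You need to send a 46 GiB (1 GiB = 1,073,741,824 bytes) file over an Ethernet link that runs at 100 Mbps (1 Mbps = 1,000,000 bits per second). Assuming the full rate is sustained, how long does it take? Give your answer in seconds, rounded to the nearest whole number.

3,951 seconds

46 GiB = 49,392,123,904 bytes = 395,136,991,232 bits
100 Mbps = 100,000,000 bits/s
time = 395,136,991,232 / 100,000,000 = 3,951 s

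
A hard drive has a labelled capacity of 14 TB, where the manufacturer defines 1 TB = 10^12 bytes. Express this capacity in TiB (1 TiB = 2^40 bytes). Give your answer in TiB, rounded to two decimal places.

12.73 TiB

14 TB = 14 × 10^12 bytes = 14,000,000,000,000 bytes
1 TiB = 1,099,511,627,776 bytes
14,000,000,000,000 / 1,099,511,627,776 = 12.73 TiB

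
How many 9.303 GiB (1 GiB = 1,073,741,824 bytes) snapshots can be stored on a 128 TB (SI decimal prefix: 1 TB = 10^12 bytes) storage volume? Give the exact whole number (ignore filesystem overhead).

12,814

Capacity: 128 TB = 128,000,000,000,000 bytes
Per item: 9.303 GiB = 9,989,020,188.672 bytes
⌊128,000,000,000,000 / 9,989,020,188.672⌋ = 12,814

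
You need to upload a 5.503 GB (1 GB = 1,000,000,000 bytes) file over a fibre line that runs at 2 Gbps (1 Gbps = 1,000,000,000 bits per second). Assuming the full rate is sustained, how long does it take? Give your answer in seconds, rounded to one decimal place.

22.0 seconds

5.503 GB = 5,503,000,000 bytes = 44,024,000,000 bits
2 Gbps = 2,000,000,000 bits/s
time = 44,024,000,000 / 2,000,000,000 = 22.0 s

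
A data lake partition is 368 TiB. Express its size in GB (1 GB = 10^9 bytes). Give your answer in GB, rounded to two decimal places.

404,620.28 GB

368 TiB × 1,099,511,627,776 bytes/TiB = 404,620,279,021,568 bytes
1 GB = 1,000,000,000 bytes
404,620,279,021,568 / 1,000,000,000 = 404,620.28 GB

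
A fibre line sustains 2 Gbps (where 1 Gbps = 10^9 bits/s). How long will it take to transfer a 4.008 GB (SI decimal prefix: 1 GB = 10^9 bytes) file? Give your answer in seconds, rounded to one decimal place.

16.0 seconds

4.008 GB = 4,008,000,000 bytes = 32,064,000,000 bits
2 Gbps = 2,000,000,000 bits/s
time = 32,064,000,000 / 2,000,000,000 = 16.0 s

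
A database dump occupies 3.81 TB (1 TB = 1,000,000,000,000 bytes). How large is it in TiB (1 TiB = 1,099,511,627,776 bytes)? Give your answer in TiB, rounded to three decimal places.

3.81 TB = 3.81 × 10^12 bytes = 3,810,000,000,000 bytes
1 TiB = 2^40 bytes = 1,099,511,627,776 bytes
3,810,000,000,000 / 1,099,511,627,776 = 3.465 TiB

3.465 TiB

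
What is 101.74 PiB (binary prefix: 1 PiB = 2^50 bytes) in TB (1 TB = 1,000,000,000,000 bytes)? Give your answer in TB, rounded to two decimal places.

101.74 PiB × 1,125,899,906,842,624 bytes/PiB = 114,549,056,522,168,565.76 bytes
1 TB = 10^12 bytes = 1,000,000,000,000 bytes
114,549,056,522,168,565.76 / 1,000,000,000,000 = 114,549.06 TB

114,549.06 TB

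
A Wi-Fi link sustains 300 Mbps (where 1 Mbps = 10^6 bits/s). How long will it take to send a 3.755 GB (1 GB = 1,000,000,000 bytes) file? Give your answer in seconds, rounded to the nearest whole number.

100 seconds

3.755 GB = 3,755,000,000 bytes = 30,040,000,000 bits
300 Mbps = 300,000,000 bits/s
time = 30,040,000,000 / 300,000,000 = 100 s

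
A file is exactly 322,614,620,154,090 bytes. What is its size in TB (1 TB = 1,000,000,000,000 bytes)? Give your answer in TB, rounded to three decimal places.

322,614,620,154,090 bytes given.
1 TB = 10^12 bytes = 1,000,000,000,000 bytes
322,614,620,154,090 / 1,000,000,000,000 = 322.615 TB

322.615 TB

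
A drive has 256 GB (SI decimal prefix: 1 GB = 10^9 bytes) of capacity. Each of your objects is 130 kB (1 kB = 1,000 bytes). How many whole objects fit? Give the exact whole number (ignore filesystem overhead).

Capacity: 256 GB = 256,000,000,000 bytes
Per item: 130 kB = 130,000 bytes
⌊256,000,000,000 / 130,000⌋ = 1,969,230

1,969,230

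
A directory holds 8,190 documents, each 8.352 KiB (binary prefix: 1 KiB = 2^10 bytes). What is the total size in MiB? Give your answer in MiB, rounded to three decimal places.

66.800 MiB

Total = 8,190 × 8.352 KiB = 68402.88 KiB
= 68402.88 × 1,024 bytes = 70,044,549.12 bytes
1 MiB = 1,048,576 bytes
70,044,549.12 / 1,048,576 = 66.800 MiB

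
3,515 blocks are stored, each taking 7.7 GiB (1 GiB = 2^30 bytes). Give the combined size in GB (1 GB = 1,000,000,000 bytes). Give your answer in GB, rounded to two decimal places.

Total = 3,515 × 7.7 GiB = 27065.5 GiB
= 27065.5 × 1,073,741,824 bytes = 29,061,359,337,472 bytes
1 GB = 1,000,000,000 bytes
29,061,359,337,472 / 1,000,000,000 = 29,061.36 GB

29,061.36 GB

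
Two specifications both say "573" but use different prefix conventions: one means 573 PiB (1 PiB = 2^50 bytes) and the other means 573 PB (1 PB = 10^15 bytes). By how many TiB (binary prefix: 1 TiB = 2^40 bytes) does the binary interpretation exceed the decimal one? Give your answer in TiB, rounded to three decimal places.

573 PiB = 573 × 1,125,899,906,842,624 = 645,140,646,620,823,552 bytes
573 PB = 573 × 1,000,000,000,000,000 = 573,000,000,000,000,000 bytes
difference = 72,140,646,620,823,552 bytes
72,140,646,620,823,552 / 1,099,511,627,776 = 65,611.536 TiB

65,611.536 TiB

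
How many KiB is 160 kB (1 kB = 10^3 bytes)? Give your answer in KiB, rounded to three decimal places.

156.250 KiB

160 kB = 160 × 10^3 bytes = 160,000 bytes
1 KiB = 2^10 bytes = 1,024 bytes
160,000 / 1,024 = 156.250 KiB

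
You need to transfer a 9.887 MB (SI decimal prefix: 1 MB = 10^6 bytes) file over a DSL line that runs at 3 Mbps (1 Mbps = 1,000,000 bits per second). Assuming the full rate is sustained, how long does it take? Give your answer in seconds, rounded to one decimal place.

9.887 MB = 9,887,000 bytes = 79,096,000 bits
3 Mbps = 3,000,000 bits/s
time = 79,096,000 / 3,000,000 = 26.4 s

26.4 seconds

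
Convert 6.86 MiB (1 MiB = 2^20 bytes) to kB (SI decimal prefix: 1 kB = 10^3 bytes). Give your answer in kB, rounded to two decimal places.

7,193.23 kB

6.86 MiB × 1,048,576 bytes/MiB = 7,193,231.36 bytes
1 kB = 1,000 bytes
7,193,231.36 / 1,000 = 7,193.23 kB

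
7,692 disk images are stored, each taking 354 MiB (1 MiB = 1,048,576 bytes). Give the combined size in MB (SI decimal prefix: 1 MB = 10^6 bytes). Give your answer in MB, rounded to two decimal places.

2,855,238.89 MB

Total = 7,692 × 354 MiB = 2,722,968 MiB
= 2,722,968 × 1,048,576 bytes = 2,855,238,893,568 bytes
1 MB = 1,000,000 bytes
2,855,238,893,568 / 1,000,000 = 2,855,238.89 MB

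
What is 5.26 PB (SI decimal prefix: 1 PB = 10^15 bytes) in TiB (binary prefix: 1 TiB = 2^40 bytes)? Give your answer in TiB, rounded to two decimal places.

5.26 PB × 1,000,000,000,000,000 bytes/PB = 5,260,000,000,000,000 bytes
1 TiB = 2^40 bytes = 1,099,511,627,776 bytes
5,260,000,000,000,000 / 1,099,511,627,776 = 4,783.94 TiB

4,783.94 TiB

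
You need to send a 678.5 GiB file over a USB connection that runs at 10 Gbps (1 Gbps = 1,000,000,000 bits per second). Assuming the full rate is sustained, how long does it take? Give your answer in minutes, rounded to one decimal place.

678.5 GiB = 728,533,827,584 bytes = 5,828,270,620,672 bits
10 Gbps = 10,000,000,000 bits/s
time = 5,828,270,620,672 / 10,000,000,000 = 582.83 s
582.83 s / 60 = 9.7 minutes

9.7 minutes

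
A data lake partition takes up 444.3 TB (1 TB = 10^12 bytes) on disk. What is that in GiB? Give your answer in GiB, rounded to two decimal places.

413,786.62 GiB

444.3 TB = 444.3 × 10^12 bytes = 444,300,000,000,000 bytes
1 GiB = 2^30 bytes = 1,073,741,824 bytes
444,300,000,000,000 / 1,073,741,824 = 413,786.62 GiB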